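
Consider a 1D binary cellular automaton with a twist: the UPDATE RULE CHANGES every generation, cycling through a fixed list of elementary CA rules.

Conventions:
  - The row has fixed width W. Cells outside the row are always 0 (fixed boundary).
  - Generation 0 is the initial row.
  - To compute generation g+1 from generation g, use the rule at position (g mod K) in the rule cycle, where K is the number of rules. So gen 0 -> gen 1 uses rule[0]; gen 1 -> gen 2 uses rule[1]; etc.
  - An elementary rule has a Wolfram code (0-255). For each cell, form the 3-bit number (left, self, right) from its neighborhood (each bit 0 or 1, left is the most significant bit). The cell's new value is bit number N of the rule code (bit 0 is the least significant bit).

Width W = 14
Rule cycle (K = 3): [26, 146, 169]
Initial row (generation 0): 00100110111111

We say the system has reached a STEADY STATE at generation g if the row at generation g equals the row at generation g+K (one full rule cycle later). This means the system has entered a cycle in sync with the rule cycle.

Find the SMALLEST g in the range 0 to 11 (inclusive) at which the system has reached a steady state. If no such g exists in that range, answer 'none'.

Gen 0: 00100110111111
Gen 1 (rule 26): 01011100100000
Gen 2 (rule 146): 10001011010000
Gen 3 (rule 169): 00100110100111
Gen 4 (rule 26): 01011100011100
Gen 5 (rule 146): 10001010101010
Gen 6 (rule 169): 00100101010100
Gen 7 (rule 26): 01011000000010
Gen 8 (rule 146): 10000100000101
Gen 9 (rule 169): 00110001110010
Gen 10 (rule 26): 01101011001101
Gen 11 (rule 146): 10000000110000
Gen 12 (rule 169): 00111110100111
Gen 13 (rule 26): 01100000011100
Gen 14 (rule 146): 10010000101010

Answer: none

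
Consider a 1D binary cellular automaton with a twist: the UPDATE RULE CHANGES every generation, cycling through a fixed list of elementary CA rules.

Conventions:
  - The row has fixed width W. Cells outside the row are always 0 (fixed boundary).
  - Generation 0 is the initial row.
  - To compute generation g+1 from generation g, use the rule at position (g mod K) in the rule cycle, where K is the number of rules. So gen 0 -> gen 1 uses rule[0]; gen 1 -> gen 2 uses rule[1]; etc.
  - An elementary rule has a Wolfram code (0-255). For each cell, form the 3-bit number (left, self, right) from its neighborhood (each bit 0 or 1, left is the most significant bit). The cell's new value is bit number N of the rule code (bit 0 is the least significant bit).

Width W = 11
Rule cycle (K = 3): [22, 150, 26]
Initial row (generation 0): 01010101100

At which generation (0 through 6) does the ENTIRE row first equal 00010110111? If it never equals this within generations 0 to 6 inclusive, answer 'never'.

Gen 0: 01010101100
Gen 1 (rule 22): 11010100010
Gen 2 (rule 150): 00010110111
Gen 3 (rule 26): 00100100100
Gen 4 (rule 22): 01111111110
Gen 5 (rule 150): 10111111101
Gen 6 (rule 26): 00100000000

Answer: 2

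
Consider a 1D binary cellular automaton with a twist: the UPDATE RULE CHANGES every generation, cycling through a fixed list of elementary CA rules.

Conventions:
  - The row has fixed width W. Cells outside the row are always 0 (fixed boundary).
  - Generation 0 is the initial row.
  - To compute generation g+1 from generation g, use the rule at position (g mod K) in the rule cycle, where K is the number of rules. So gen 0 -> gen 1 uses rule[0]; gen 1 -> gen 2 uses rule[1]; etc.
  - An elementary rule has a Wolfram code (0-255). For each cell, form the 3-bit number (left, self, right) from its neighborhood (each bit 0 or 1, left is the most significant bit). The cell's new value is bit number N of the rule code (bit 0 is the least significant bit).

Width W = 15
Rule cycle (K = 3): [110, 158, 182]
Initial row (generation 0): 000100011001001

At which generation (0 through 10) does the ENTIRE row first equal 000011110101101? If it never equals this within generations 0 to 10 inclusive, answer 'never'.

Answer: never

Derivation:
Gen 0: 000100011001001
Gen 1 (rule 110): 001100111011011
Gen 2 (rule 158): 011011110010010
Gen 3 (rule 182): 100101101111111
Gen 4 (rule 110): 101111111000001
Gen 5 (rule 158): 101111110100011
Gen 6 (rule 182): 110111101110100
Gen 7 (rule 110): 111100111011100
Gen 8 (rule 158): 111011110011010
Gen 9 (rule 182): 010101101100111
Gen 10 (rule 110): 111111111101101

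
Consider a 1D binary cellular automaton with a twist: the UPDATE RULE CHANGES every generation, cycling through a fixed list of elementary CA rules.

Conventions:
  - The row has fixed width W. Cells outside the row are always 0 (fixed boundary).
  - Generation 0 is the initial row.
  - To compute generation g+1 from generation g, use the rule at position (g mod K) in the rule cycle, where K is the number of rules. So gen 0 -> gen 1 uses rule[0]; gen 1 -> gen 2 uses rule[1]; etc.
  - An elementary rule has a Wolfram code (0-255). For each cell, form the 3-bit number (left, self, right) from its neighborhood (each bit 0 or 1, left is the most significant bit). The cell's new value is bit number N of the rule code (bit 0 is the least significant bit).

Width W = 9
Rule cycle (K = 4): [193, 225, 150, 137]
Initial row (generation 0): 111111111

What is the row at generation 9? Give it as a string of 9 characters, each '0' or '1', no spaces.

Answer: 010111111

Derivation:
Gen 0: 111111111
Gen 1 (rule 193): 011111111
Gen 2 (rule 225): 001111111
Gen 3 (rule 150): 010111110
Gen 4 (rule 137): 000111100
Gen 5 (rule 193): 110011101
Gen 6 (rule 225): 010001110
Gen 7 (rule 150): 111010101
Gen 8 (rule 137): 110000000
Gen 9 (rule 193): 010111111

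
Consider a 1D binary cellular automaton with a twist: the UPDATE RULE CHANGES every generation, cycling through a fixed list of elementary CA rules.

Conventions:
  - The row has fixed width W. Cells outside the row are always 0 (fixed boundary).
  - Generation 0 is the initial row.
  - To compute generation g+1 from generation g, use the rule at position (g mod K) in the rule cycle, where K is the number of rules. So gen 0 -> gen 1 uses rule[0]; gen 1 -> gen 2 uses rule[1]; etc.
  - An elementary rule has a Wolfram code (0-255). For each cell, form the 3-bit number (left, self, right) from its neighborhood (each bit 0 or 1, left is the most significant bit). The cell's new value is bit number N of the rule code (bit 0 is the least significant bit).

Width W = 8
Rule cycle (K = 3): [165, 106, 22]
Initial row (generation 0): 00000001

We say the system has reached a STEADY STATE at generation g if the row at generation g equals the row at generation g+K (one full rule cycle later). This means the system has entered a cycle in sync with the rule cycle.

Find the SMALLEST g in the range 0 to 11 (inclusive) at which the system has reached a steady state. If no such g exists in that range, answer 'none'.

Answer: none

Derivation:
Gen 0: 00000001
Gen 1 (rule 165): 11111101
Gen 2 (rule 106): 10000110
Gen 3 (rule 22): 11001001
Gen 4 (rule 165): 00001001
Gen 5 (rule 106): 00010010
Gen 6 (rule 22): 00111111
Gen 7 (rule 165): 10011110
Gen 8 (rule 106): 00110010
Gen 9 (rule 22): 01001111
Gen 10 (rule 165): 01000110
Gen 11 (rule 106): 10001110
Gen 12 (rule 22): 11010001
Gen 13 (rule 165): 00110101
Gen 14 (rule 106): 01111010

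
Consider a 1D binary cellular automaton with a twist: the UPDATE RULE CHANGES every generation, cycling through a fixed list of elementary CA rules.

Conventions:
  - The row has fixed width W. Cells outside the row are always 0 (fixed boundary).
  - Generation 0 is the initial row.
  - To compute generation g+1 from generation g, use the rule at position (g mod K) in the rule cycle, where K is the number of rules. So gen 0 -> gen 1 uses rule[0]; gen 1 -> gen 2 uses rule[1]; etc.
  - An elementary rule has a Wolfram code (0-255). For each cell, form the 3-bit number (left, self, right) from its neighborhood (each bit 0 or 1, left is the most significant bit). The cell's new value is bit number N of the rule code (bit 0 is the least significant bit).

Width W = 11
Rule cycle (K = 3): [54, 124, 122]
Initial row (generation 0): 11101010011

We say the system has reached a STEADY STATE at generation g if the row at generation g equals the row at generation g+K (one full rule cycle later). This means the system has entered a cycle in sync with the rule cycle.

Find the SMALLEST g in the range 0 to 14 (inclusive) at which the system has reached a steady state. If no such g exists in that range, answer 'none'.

Answer: none

Derivation:
Gen 0: 11101010011
Gen 1 (rule 54): 00011111100
Gen 2 (rule 124): 00010000110
Gen 3 (rule 122): 00101001111
Gen 4 (rule 54): 01111110000
Gen 5 (rule 124): 01000011000
Gen 6 (rule 122): 10100111100
Gen 7 (rule 54): 11111000010
Gen 8 (rule 124): 10001100011
Gen 9 (rule 122): 01011110111
Gen 10 (rule 54): 11100001000
Gen 11 (rule 124): 10110001100
Gen 12 (rule 122): 01111011110
Gen 13 (rule 54): 10000100001
Gen 14 (rule 124): 11000110001
Gen 15 (rule 122): 11101111010
Gen 16 (rule 54): 00010000111
Gen 17 (rule 124): 00011000101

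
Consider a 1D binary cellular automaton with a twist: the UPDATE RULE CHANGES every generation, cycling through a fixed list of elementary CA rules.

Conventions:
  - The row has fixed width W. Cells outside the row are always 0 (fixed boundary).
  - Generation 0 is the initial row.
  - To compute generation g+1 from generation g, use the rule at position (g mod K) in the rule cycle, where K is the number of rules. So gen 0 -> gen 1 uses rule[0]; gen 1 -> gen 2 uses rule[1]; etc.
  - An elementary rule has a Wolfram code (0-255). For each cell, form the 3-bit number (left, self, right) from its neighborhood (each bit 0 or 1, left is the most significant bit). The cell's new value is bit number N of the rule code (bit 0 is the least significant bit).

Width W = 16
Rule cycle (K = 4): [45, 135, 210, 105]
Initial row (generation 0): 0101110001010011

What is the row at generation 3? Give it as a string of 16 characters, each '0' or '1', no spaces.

Answer: 0001101111011011

Derivation:
Gen 0: 0101110001010011
Gen 1 (rule 45): 0111000101110010
Gen 2 (rule 135): 1010011100100110
Gen 3 (rule 210): 0001101111011011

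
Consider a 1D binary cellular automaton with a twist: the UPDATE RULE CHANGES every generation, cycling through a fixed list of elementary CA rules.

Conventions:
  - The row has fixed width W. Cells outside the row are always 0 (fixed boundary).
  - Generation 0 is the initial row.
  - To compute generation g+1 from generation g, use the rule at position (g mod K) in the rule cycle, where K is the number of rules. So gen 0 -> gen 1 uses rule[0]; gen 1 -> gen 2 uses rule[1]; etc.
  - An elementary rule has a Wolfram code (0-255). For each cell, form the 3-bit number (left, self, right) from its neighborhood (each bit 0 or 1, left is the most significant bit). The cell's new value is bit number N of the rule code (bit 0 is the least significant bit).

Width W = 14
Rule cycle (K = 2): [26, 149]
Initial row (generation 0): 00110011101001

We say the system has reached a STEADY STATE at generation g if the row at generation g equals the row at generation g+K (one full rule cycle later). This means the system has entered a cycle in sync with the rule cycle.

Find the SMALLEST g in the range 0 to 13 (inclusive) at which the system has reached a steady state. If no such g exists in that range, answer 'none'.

Gen 0: 00110011101001
Gen 1 (rule 26): 01101110000110
Gen 2 (rule 149): 00000101110001
Gen 3 (rule 26): 00001001001010
Gen 4 (rule 149): 11101101101011
Gen 5 (rule 26): 10001001000010
Gen 6 (rule 149): 11101101111011
Gen 7 (rule 26): 10001001000010
Gen 8 (rule 149): 11101101111011
Gen 9 (rule 26): 10001001000010
Gen 10 (rule 149): 11101101111011
Gen 11 (rule 26): 10001001000010
Gen 12 (rule 149): 11101101111011
Gen 13 (rule 26): 10001001000010
Gen 14 (rule 149): 11101101111011
Gen 15 (rule 26): 10001001000010

Answer: 5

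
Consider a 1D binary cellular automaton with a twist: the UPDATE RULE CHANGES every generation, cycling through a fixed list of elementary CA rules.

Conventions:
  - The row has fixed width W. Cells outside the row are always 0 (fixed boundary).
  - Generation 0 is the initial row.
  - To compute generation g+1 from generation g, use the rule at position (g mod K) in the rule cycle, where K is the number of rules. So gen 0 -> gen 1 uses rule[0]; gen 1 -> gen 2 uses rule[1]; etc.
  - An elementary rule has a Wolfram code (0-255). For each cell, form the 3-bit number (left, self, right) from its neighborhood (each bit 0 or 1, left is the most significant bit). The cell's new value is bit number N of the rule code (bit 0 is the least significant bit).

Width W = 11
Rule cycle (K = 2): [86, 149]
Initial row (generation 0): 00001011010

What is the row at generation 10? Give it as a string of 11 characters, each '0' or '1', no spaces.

Answer: 11101010101

Derivation:
Gen 0: 00001011010
Gen 1 (rule 86): 00011001011
Gen 2 (rule 149): 11000101000
Gen 3 (rule 86): 01101101100
Gen 4 (rule 149): 00000000011
Gen 5 (rule 86): 00000000101
Gen 6 (rule 149): 11111110101
Gen 7 (rule 86): 00000010101
Gen 8 (rule 149): 11111010101
Gen 9 (rule 86): 00001010101
Gen 10 (rule 149): 11101010101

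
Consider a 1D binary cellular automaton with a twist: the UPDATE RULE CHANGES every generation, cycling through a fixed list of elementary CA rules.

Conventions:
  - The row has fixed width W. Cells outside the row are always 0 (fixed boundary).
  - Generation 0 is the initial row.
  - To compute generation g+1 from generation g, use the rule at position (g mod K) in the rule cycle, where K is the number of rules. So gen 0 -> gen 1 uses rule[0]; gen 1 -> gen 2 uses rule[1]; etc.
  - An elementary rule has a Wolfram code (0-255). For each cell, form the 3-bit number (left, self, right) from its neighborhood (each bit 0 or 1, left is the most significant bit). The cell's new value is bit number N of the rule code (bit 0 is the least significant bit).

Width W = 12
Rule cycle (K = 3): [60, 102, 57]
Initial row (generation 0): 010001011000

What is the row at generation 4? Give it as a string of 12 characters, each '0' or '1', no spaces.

Gen 0: 010001011000
Gen 1 (rule 60): 011001110100
Gen 2 (rule 102): 101010011100
Gen 3 (rule 57): 010101010011
Gen 4 (rule 60): 011111111010

Answer: 011111111010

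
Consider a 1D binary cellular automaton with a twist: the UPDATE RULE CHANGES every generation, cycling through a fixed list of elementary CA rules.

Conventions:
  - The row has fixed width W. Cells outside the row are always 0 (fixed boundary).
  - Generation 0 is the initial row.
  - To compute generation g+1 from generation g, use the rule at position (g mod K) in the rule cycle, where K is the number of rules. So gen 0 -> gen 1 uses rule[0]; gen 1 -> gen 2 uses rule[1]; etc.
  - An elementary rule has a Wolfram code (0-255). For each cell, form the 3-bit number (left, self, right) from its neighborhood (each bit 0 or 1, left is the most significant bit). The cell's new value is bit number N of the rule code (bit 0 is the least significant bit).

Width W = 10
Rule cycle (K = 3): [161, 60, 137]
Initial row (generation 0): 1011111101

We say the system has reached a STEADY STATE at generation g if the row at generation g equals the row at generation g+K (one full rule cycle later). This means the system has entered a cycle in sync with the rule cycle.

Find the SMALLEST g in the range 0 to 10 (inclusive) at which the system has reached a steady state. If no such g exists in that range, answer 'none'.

Gen 0: 1011111101
Gen 1 (rule 161): 0101111010
Gen 2 (rule 60): 0111000111
Gen 3 (rule 137): 0110010110
Gen 4 (rule 161): 0000001000
Gen 5 (rule 60): 0000001100
Gen 6 (rule 137): 1111101001
Gen 7 (rule 161): 0111010000
Gen 8 (rule 60): 0100111000
Gen 9 (rule 137): 0000110011
Gen 10 (rule 161): 1110000000
Gen 11 (rule 60): 1001000000
Gen 12 (rule 137): 0000011111
Gen 13 (rule 161): 1111001110

Answer: none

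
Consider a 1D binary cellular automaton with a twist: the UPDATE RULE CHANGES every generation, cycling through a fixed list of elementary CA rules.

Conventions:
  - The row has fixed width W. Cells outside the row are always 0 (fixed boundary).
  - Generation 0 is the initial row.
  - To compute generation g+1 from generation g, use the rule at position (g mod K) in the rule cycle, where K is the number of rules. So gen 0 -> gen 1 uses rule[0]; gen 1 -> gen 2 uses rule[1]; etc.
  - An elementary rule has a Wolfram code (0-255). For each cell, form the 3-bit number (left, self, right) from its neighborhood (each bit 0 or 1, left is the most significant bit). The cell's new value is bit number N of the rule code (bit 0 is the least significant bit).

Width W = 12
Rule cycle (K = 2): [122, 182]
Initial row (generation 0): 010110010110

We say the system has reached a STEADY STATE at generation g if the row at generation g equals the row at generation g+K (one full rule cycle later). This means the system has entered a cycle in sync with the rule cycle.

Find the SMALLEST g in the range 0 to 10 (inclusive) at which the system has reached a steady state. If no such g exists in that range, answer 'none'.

Answer: 3

Derivation:
Gen 0: 010110010110
Gen 1 (rule 122): 101111101111
Gen 2 (rule 182): 110111010110
Gen 3 (rule 122): 111101101111
Gen 4 (rule 182): 011010010110
Gen 5 (rule 122): 111101101111
Gen 6 (rule 182): 011010010110
Gen 7 (rule 122): 111101101111
Gen 8 (rule 182): 011010010110
Gen 9 (rule 122): 111101101111
Gen 10 (rule 182): 011010010110
Gen 11 (rule 122): 111101101111
Gen 12 (rule 182): 011010010110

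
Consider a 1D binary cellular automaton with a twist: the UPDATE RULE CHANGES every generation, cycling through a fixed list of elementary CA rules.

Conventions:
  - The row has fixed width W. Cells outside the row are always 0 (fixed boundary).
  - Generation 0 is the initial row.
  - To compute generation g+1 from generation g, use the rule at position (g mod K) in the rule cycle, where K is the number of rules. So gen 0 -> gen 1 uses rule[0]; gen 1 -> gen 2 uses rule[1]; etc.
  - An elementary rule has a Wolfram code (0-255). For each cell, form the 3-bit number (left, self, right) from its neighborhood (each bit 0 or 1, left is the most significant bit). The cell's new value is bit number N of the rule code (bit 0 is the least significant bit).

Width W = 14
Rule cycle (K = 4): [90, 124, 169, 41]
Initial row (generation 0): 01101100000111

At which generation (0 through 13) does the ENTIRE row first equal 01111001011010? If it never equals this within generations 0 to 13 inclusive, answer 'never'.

Gen 0: 01101100000111
Gen 1 (rule 90): 11101110001101
Gen 2 (rule 124): 10111011001111
Gen 3 (rule 169): 01110110001110
Gen 4 (rule 41): 01001100101000
Gen 5 (rule 90): 10111111000100
Gen 6 (rule 124): 11100001100110
Gen 7 (rule 169): 11001101000100
Gen 8 (rule 41): 10001010010001
Gen 9 (rule 90): 01010001101010
Gen 10 (rule 124): 01111001111111
Gen 11 (rule 169): 01110001111110
Gen 12 (rule 41): 01000101000000
Gen 13 (rule 90): 10101000100000

Answer: never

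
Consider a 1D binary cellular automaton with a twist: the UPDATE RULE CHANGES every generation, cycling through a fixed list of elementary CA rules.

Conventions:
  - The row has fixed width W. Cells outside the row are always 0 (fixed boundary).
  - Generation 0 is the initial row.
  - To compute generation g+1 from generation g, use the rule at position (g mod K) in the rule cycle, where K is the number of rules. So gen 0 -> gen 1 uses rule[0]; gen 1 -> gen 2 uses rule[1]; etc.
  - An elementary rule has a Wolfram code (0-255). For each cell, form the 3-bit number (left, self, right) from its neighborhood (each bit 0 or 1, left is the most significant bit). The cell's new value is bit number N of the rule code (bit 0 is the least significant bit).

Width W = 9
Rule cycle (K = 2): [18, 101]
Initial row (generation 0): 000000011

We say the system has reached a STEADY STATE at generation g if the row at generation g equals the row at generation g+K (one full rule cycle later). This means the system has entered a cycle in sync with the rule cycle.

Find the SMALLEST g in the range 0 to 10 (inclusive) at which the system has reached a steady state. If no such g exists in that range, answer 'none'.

Answer: 3

Derivation:
Gen 0: 000000011
Gen 1 (rule 18): 000000100
Gen 2 (rule 101): 111110101
Gen 3 (rule 18): 000000000
Gen 4 (rule 101): 111111111
Gen 5 (rule 18): 000000000
Gen 6 (rule 101): 111111111
Gen 7 (rule 18): 000000000
Gen 8 (rule 101): 111111111
Gen 9 (rule 18): 000000000
Gen 10 (rule 101): 111111111
Gen 11 (rule 18): 000000000
Gen 12 (rule 101): 111111111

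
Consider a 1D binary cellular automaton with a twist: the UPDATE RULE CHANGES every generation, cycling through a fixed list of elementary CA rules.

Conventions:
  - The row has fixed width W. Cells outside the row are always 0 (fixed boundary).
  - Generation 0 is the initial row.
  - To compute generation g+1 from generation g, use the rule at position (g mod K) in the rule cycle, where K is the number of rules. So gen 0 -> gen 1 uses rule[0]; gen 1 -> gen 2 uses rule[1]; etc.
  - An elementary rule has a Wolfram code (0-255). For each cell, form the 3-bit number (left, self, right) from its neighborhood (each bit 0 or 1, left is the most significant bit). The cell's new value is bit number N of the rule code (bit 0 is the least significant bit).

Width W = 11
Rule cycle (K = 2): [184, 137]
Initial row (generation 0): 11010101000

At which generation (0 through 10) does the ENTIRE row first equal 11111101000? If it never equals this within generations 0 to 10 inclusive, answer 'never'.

Answer: 9

Derivation:
Gen 0: 11010101000
Gen 1 (rule 184): 10101010100
Gen 2 (rule 137): 00000000001
Gen 3 (rule 184): 00000000000
Gen 4 (rule 137): 11111111111
Gen 5 (rule 184): 11111111110
Gen 6 (rule 137): 11111111100
Gen 7 (rule 184): 11111111010
Gen 8 (rule 137): 11111110000
Gen 9 (rule 184): 11111101000
Gen 10 (rule 137): 11111000011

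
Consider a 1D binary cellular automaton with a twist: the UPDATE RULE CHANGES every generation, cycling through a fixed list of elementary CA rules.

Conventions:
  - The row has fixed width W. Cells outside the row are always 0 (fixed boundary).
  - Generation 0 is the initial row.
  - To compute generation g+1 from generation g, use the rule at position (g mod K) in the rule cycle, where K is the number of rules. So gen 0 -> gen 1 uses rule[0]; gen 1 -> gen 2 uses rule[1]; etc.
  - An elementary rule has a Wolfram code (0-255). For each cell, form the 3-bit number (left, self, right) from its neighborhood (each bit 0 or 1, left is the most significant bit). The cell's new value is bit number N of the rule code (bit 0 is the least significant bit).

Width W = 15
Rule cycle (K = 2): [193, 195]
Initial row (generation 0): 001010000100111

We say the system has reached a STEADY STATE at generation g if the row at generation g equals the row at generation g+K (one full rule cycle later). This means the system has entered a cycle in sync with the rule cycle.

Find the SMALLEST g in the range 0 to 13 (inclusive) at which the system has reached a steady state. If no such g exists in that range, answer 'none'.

Gen 0: 001010000100111
Gen 1 (rule 193): 100000110000011
Gen 2 (rule 195): 001111010111101
Gen 3 (rule 193): 100111000011100
Gen 4 (rule 195): 001011011101101
Gen 5 (rule 193): 100001001100100
Gen 6 (rule 195): 001110010101001
Gen 7 (rule 193): 100110000000000
Gen 8 (rule 195): 001010111111111
Gen 9 (rule 193): 100000011111111
Gen 10 (rule 195): 001111101111111
Gen 11 (rule 193): 100111100111111
Gen 12 (rule 195): 001011101011111
Gen 13 (rule 193): 100001100001111
Gen 14 (rule 195): 001110101110111
Gen 15 (rule 193): 100110000110011

Answer: none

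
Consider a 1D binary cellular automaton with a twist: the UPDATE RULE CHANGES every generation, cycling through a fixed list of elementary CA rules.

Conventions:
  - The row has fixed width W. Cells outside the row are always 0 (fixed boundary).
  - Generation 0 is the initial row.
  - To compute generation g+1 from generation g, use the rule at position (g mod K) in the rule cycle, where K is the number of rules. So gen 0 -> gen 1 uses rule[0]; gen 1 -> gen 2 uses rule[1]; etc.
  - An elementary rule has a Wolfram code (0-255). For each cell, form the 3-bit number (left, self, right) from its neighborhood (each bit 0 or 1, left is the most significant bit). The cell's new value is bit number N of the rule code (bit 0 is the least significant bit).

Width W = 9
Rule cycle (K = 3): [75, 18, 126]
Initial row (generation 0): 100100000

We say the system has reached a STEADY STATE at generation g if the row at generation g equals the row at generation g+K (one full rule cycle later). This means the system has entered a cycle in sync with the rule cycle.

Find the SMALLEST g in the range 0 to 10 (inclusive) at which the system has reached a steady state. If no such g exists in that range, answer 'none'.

Answer: 3

Derivation:
Gen 0: 100100000
Gen 1 (rule 75): 001001111
Gen 2 (rule 18): 010110000
Gen 3 (rule 126): 111111000
Gen 4 (rule 75): 100001011
Gen 5 (rule 18): 010010000
Gen 6 (rule 126): 111111000
Gen 7 (rule 75): 100001011
Gen 8 (rule 18): 010010000
Gen 9 (rule 126): 111111000
Gen 10 (rule 75): 100001011
Gen 11 (rule 18): 010010000
Gen 12 (rule 126): 111111000
Gen 13 (rule 75): 100001011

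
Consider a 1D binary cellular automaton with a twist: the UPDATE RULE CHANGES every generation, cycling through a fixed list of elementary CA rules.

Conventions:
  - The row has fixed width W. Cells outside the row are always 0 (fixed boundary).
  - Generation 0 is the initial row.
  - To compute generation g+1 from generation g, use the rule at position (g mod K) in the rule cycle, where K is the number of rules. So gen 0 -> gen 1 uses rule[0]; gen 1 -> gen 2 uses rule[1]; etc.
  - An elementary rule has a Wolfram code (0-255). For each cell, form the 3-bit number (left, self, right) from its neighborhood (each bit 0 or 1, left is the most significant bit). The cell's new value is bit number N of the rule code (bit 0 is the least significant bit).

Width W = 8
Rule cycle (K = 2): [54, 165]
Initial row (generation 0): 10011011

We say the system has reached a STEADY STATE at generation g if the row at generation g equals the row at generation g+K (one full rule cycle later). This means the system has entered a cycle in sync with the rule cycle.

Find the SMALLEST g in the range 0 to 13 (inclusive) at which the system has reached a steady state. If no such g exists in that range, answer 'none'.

Answer: 13

Derivation:
Gen 0: 10011011
Gen 1 (rule 54): 11100100
Gen 2 (rule 165): 01000101
Gen 3 (rule 54): 11101111
Gen 4 (rule 165): 01010110
Gen 5 (rule 54): 11111001
Gen 6 (rule 165): 01110001
Gen 7 (rule 54): 10001011
Gen 8 (rule 165): 10101100
Gen 9 (rule 54): 11110010
Gen 10 (rule 165): 01100010
Gen 11 (rule 54): 10010111
Gen 12 (rule 165): 10011010
Gen 13 (rule 54): 11100111
Gen 14 (rule 165): 01000010
Gen 15 (rule 54): 11100111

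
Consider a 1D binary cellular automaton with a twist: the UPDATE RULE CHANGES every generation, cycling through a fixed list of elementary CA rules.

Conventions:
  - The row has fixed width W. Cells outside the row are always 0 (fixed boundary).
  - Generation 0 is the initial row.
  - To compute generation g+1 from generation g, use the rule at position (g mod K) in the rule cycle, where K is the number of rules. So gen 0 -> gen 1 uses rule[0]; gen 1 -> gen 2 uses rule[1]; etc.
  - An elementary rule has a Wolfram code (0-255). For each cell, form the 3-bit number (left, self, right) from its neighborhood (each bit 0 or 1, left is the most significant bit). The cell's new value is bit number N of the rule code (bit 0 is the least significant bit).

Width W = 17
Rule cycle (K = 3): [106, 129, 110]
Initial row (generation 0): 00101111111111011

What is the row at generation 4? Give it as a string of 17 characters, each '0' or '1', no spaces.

Answer: 00001110001011010

Derivation:
Gen 0: 00101111111111011
Gen 1 (rule 106): 01011000000001111
Gen 2 (rule 129): 00000011111100110
Gen 3 (rule 110): 00000110000101110
Gen 4 (rule 106): 00001110001011010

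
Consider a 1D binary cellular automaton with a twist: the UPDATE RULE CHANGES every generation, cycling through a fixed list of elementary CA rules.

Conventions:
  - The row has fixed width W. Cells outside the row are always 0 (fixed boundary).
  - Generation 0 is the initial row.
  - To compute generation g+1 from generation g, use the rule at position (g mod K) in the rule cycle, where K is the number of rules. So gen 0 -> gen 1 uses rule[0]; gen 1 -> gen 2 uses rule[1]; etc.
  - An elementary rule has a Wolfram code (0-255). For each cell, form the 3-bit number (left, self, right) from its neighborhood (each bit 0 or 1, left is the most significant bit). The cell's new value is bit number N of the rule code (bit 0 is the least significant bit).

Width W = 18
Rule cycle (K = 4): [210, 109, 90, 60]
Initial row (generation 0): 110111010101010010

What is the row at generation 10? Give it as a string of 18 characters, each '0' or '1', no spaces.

Gen 0: 110111010101010010
Gen 1 (rule 210): 010011000000001101
Gen 2 (rule 109): 010011011111101111
Gen 3 (rule 90): 101111010000101001
Gen 4 (rule 60): 111000111000111101
Gen 5 (rule 210): 011101011101011100
Gen 6 (rule 109): 010111110111110101
Gen 7 (rule 90): 100100010100010000
Gen 8 (rule 60): 110110011110011000
Gen 9 (rule 210): 010011101111101100
Gen 10 (rule 109): 010010111000111101

Answer: 010010111000111101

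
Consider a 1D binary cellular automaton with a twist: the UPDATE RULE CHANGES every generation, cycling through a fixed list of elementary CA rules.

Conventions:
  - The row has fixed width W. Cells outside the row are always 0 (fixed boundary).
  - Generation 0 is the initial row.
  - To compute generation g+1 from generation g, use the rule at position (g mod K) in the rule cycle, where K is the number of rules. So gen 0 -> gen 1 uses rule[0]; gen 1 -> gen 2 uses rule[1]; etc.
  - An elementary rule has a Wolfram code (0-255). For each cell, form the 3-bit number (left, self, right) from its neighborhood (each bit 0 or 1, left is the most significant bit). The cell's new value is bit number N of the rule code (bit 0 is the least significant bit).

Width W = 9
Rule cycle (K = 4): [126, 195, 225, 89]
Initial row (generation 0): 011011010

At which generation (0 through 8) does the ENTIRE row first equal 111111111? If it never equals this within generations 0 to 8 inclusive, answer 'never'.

Gen 0: 011011010
Gen 1 (rule 126): 111111111
Gen 2 (rule 195): 011111111
Gen 3 (rule 225): 001111111
Gen 4 (rule 89): 101000001
Gen 5 (rule 126): 111100011
Gen 6 (rule 195): 011101101
Gen 7 (rule 225): 001110110
Gen 8 (rule 89): 101010111

Answer: 1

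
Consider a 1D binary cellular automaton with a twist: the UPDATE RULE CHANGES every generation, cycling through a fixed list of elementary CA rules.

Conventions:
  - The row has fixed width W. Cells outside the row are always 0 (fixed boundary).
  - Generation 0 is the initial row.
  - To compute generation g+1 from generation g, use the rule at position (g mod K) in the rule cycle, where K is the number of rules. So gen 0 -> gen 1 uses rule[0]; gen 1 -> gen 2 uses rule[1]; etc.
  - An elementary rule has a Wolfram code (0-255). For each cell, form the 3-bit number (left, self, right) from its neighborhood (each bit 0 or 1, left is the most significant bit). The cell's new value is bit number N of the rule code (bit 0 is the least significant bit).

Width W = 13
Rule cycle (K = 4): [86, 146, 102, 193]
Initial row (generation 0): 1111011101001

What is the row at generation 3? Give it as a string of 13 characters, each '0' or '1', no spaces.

Gen 0: 1111011101001
Gen 1 (rule 86): 0001000101111
Gen 2 (rule 146): 0010101000110
Gen 3 (rule 102): 0111111001010

Answer: 0111111001010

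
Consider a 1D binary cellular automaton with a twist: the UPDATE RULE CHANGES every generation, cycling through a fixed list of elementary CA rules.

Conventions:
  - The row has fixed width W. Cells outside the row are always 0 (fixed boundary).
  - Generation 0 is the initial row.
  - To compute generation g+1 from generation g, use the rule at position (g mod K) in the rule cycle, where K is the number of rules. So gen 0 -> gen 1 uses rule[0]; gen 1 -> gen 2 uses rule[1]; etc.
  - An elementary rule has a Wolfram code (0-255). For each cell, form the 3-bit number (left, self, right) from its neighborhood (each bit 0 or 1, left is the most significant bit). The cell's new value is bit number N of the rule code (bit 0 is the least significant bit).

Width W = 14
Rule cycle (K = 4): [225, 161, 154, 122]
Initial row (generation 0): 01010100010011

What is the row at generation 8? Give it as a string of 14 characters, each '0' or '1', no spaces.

Gen 0: 01010100010011
Gen 1 (rule 225): 00101001000001
Gen 2 (rule 161): 10010000011100
Gen 3 (rule 154): 01101000111010
Gen 4 (rule 122): 11110101101101
Gen 5 (rule 225): 01111010110110
Gen 6 (rule 161): 00110101001000
Gen 7 (rule 154): 01100000110100
Gen 8 (rule 122): 11110001111010

Answer: 11110001111010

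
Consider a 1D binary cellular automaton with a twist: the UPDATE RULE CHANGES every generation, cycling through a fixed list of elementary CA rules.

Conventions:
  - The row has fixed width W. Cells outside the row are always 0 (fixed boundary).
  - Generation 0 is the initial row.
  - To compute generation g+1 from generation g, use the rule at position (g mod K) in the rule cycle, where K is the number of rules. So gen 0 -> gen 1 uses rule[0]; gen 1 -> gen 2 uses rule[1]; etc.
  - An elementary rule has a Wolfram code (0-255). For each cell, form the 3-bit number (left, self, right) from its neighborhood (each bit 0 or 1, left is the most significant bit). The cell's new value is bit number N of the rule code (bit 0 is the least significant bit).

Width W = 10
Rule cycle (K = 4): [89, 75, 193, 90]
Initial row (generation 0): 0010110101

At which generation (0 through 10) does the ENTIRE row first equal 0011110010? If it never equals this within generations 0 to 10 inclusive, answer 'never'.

Gen 0: 0010110101
Gen 1 (rule 89): 1000110000
Gen 2 (rule 75): 0011110111
Gen 3 (rule 193): 1001110011
Gen 4 (rule 90): 0111011111
Gen 5 (rule 89): 0101010001
Gen 6 (rule 75): 1000000110
Gen 7 (rule 193): 0011110010
Gen 8 (rule 90): 0110011101
Gen 9 (rule 89): 0111010100
Gen 10 (rule 75): 1101000001

Answer: 7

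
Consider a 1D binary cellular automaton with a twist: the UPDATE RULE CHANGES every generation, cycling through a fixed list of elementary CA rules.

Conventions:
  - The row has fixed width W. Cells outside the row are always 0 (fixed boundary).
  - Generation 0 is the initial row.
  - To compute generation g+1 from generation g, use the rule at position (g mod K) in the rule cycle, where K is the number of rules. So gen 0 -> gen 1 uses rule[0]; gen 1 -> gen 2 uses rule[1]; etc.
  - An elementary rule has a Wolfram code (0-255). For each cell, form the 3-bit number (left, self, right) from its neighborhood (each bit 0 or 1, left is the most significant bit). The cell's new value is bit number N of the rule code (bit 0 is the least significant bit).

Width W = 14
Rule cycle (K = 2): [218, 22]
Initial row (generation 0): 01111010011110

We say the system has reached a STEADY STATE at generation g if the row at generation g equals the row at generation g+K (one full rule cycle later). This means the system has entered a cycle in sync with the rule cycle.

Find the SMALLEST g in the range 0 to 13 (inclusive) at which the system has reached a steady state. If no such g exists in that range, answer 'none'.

Answer: none

Derivation:
Gen 0: 01111010011110
Gen 1 (rule 218): 11111001111111
Gen 2 (rule 22): 00000110000000
Gen 3 (rule 218): 00001111000000
Gen 4 (rule 22): 00010000100000
Gen 5 (rule 218): 00101001010000
Gen 6 (rule 22): 01101111011000
Gen 7 (rule 218): 11101111011100
Gen 8 (rule 22): 00000000000010
Gen 9 (rule 218): 00000000000101
Gen 10 (rule 22): 00000000001101
Gen 11 (rule 218): 00000000011100
Gen 12 (rule 22): 00000000100010
Gen 13 (rule 218): 00000001010101
Gen 14 (rule 22): 00000011010101
Gen 15 (rule 218): 00000111000000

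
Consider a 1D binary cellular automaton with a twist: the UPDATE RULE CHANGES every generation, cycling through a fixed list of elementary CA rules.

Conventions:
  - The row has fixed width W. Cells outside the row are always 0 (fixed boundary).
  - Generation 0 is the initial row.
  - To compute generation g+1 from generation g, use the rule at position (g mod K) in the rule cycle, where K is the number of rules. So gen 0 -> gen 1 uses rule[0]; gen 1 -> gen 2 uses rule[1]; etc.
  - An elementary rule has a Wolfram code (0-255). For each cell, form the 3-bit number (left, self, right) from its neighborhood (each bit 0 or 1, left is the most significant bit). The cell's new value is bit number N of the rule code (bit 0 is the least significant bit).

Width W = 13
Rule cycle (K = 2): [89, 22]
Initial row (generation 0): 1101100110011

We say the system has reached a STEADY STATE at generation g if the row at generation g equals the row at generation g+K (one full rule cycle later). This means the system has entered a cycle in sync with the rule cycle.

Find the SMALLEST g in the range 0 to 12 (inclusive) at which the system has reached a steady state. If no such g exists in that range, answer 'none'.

Answer: 2

Derivation:
Gen 0: 1101100110011
Gen 1 (rule 89): 1101110111011
Gen 2 (rule 22): 0000000000000
Gen 3 (rule 89): 1111111111111
Gen 4 (rule 22): 0000000000000
Gen 5 (rule 89): 1111111111111
Gen 6 (rule 22): 0000000000000
Gen 7 (rule 89): 1111111111111
Gen 8 (rule 22): 0000000000000
Gen 9 (rule 89): 1111111111111
Gen 10 (rule 22): 0000000000000
Gen 11 (rule 89): 1111111111111
Gen 12 (rule 22): 0000000000000
Gen 13 (rule 89): 1111111111111
Gen 14 (rule 22): 0000000000000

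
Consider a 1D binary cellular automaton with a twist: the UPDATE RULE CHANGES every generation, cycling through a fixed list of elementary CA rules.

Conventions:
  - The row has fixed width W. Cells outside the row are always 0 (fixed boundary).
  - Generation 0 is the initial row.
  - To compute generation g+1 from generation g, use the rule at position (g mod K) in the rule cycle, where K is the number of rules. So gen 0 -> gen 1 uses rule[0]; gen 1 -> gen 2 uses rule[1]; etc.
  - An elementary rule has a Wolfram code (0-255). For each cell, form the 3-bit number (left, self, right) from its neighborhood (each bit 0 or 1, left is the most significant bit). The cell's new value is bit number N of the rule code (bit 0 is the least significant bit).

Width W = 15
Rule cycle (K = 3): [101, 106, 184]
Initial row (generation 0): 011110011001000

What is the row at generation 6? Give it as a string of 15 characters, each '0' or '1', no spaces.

Answer: 011010101000010

Derivation:
Gen 0: 011110011001000
Gen 1 (rule 101): 000010001001011
Gen 2 (rule 106): 000100010010111
Gen 3 (rule 184): 000010001001110
Gen 4 (rule 101): 111010101000010
Gen 5 (rule 106): 101101010000100
Gen 6 (rule 184): 011010101000010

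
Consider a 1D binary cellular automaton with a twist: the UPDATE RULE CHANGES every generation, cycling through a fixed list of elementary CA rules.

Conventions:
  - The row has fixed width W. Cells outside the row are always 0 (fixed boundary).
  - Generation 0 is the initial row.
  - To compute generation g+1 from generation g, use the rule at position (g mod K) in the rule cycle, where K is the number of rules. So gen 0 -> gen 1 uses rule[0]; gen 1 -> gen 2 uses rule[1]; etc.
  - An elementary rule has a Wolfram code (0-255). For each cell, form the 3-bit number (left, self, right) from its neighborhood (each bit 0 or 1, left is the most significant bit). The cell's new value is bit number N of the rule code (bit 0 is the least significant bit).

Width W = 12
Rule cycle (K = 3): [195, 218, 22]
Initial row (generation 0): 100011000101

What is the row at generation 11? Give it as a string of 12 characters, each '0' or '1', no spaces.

Answer: 011111001111

Derivation:
Gen 0: 100011000101
Gen 1 (rule 195): 001101011000
Gen 2 (rule 218): 011100011100
Gen 3 (rule 22): 100010100010
Gen 4 (rule 195): 001100001100
Gen 5 (rule 218): 011110011110
Gen 6 (rule 22): 100001100001
Gen 7 (rule 195): 001110101110
Gen 8 (rule 218): 011110001111
Gen 9 (rule 22): 100001010000
Gen 10 (rule 195): 001110000111
Gen 11 (rule 218): 011111001111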